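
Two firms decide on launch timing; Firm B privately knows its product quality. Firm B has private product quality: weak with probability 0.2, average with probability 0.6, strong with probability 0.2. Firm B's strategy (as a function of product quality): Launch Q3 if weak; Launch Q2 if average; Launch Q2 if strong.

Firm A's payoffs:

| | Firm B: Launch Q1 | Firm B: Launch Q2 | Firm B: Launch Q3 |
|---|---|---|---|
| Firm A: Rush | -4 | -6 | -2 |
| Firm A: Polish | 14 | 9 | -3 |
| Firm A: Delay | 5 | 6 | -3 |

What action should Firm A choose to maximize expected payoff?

Polish

E[Rush] = 0.2·(-2) + 0.6·(-6) + 0.2·(-6) = -5.2
E[Polish] = 0.2·(-3) + 0.6·(9) + 0.2·(9) = 6.6
E[Delay] = 0.2·(-3) + 0.6·(6) + 0.2·(6) = 4.2
Best response: Polish (6.6 is the largest).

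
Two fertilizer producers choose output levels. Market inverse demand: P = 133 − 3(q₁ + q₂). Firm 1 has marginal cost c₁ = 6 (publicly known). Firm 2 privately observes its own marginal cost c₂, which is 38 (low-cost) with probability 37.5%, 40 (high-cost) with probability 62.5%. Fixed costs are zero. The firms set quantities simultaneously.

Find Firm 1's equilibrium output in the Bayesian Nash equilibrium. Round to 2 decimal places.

17.81

Type-c best response for Firm 2: q₂(c) = (133 − c)/6 − q₁/2.
Firm 1 maximizes expected profit; its first-order condition is 133 − 6q₁ − 3E[q₂] − 6 = 0.
Substituting E[q₂] and solving: E[c₂] = 39.25, so q₁ = (133 − 2·6 + 39.25)/9 = 17.8056.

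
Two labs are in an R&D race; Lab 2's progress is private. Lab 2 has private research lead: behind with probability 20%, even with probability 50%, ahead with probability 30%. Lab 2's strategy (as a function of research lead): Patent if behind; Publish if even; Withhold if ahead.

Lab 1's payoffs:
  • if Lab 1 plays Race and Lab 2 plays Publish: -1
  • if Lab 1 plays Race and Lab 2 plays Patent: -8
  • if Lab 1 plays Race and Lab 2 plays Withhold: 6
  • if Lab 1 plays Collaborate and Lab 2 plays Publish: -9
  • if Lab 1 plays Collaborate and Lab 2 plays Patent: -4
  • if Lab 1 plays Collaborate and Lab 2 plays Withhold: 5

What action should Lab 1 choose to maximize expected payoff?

Race

E[Race] = 0.2·(-8) + 0.5·(-1) + 0.3·(6) = -0.3
E[Collaborate] = 0.2·(-4) + 0.5·(-9) + 0.3·(5) = -3.8
Best response: Race (-0.3 is the largest).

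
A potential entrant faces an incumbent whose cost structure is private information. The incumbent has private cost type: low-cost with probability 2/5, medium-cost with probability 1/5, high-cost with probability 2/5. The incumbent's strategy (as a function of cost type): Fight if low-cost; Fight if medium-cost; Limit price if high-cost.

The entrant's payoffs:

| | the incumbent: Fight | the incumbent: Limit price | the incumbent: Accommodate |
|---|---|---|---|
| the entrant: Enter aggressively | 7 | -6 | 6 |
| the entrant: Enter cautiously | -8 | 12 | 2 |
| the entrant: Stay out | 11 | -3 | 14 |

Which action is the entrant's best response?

Compute the entrant's expected payoff for each action, taking the expectation over the incumbent's type.
E[Enter aggressively] = 2/5·(7) + 1/5·(7) + 2/5·(-6) = 9/5
E[Enter cautiously] = 2/5·(-8) + 1/5·(-8) + 2/5·(12) = 0
E[Stay out] = 2/5·(11) + 1/5·(11) + 2/5·(-3) = 27/5
Best response: Stay out (27/5 is the largest).

Stay out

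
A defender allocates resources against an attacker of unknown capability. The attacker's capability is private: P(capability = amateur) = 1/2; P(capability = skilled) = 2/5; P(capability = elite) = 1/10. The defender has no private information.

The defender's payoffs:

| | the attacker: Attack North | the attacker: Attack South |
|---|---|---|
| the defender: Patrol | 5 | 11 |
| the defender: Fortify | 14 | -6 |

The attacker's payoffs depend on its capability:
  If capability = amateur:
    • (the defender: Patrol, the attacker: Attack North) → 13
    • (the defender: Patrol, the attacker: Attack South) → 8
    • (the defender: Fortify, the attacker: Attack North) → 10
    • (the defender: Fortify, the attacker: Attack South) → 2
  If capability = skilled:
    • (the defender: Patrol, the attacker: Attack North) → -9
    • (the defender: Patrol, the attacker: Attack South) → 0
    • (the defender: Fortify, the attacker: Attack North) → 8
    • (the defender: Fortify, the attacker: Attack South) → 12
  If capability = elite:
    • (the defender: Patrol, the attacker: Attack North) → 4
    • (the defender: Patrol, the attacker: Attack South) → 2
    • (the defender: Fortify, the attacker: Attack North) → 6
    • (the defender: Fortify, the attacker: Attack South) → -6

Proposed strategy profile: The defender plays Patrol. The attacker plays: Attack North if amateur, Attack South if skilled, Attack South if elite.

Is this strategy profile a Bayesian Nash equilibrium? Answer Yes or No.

No

A profile is a BNE iff every type of every player is best-responding given beliefs about the other side.
The defender plays Patrol: E[Patrol] = 1/2·(5) + 2/5·(11) + 1/10·(11) = 8; E[Fortify] = 4. Best-responding. ✓
The attacker (capability amateur), facing Patrol: Attack North gives 13, Attack South gives 8. Proposed Attack North is best. ✓
The attacker (capability skilled), facing Patrol: Attack North gives -9, Attack South gives 0. Proposed Attack South is best. ✓
The attacker (capability elite), facing Patrol: Attack North gives 4, Attack South gives 2. Proposed Attack South is not best — profitable deviation exists. ✗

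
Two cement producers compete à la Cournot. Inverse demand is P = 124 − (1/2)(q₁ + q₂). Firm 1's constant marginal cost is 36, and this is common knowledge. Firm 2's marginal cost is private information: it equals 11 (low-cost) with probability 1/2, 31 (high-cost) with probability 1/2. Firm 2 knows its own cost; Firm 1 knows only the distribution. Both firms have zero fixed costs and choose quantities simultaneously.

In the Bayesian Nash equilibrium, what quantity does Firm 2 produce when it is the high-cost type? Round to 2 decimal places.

68.67

Type-c best response for Firm 2: q₂(c) = (124 − c) − q₁/2.
Firm 1 maximizes expected profit; its first-order condition is 124 − q₁ − (1/2)E[q₂] − 36 = 0.
Substituting E[q₂] and solving: E[c₂] = 21, so q₁ = (124 − 2·36 + 21)/(3/2) = 48.6667.
q₂(high-cost) = (124 − 31 − (1/2)·48.6667) = 68.6667.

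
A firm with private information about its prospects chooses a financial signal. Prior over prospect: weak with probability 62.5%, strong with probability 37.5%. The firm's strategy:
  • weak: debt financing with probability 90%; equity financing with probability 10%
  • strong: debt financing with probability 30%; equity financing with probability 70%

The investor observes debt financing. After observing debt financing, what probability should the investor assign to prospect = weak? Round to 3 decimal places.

P(debt financing) = 0.625·0.9 + 0.375·0.3 = 0.675
P(weak | debt financing) = (0.625·0.9) / 0.675 = 0.5625 / 0.675 = 0.833333

0.833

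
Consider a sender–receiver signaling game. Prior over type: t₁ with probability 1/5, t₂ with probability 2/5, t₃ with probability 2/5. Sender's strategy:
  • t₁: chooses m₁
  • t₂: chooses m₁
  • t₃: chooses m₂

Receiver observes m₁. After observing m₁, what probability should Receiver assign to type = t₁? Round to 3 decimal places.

P(m₁) = (1/5)·1 + (2/5)·1 + (2/5)·0 = 3/5
P(t₁ | m₁) = ((1/5)·1) / (3/5) = (1/5) / (3/5) = 1/3

0.333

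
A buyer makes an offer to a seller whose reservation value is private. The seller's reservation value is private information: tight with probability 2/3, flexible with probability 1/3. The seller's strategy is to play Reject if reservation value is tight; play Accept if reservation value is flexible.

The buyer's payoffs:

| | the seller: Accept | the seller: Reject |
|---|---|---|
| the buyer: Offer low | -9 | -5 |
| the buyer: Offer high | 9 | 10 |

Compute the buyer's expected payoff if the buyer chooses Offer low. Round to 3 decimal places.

Take the expectation over the seller's reservation value, weighting each type's action by its prior probability.
E[Offer low] = 2/3·(-5) + 1/3·(-9) = (-10/3) + (-3) = -19/3

-6.333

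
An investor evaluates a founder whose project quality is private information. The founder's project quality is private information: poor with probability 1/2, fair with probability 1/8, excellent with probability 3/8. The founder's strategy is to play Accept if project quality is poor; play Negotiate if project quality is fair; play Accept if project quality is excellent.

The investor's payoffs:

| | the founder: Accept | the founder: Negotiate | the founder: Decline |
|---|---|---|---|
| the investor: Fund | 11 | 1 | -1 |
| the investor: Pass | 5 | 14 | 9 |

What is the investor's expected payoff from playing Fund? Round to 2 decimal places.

E[Fund] = 1/2·11 + 1/8·1 + 3/8·11 = 11/2 + 1/8 + 33/8 = 39/4

9.75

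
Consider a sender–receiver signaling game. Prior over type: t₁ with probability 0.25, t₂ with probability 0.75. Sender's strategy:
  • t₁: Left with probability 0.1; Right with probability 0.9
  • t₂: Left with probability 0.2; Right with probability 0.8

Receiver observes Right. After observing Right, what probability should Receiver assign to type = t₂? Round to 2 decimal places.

0.73

Apply Bayes' rule using the sender's strategy as the likelihood.
P(Right) = 0.25·0.9 + 0.75·0.8 = 0.825
P(t₂ | Right) = (0.75·0.8) / 0.825 = 0.6 / 0.825 = 0.727273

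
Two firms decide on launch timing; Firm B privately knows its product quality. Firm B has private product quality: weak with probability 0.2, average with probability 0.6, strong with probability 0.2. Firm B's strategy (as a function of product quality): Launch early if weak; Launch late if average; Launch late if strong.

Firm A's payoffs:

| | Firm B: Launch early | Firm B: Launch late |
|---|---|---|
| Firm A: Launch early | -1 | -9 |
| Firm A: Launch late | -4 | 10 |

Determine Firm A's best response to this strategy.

Launch late

E[Launch early] = 0.2·(-1) + 0.6·(-9) + 0.2·(-9) = -7.4
E[Launch late] = 0.2·(-4) + 0.6·(10) + 0.2·(10) = 7.2
Best response: Launch late (7.2 is the largest).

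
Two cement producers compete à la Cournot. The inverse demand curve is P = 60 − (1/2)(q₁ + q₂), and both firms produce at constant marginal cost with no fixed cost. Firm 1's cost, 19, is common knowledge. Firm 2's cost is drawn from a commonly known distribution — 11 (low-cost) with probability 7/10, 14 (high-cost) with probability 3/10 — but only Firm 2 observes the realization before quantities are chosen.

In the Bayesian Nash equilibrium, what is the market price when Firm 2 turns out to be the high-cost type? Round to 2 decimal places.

Firm 2 with cost c maximizes (60 − (1/2)(q₁+q₂) − c)·q₂, giving q₂(c) = (60 − c − (1/2)q₁).
E[c₂] = 7/10·11 + 3/10·14 = 11.9
Firm 1's FOC against E[q₂] yields q₁ = (60 − 2·19 + E[c₂])/(3/2) = (60 − 38 + 11.9)/(3/2) = 22.6.
q₂(high-cost) = 34.7, so P = 60 − (1/2)·(22.6 + 34.7) = 31.35.

31.35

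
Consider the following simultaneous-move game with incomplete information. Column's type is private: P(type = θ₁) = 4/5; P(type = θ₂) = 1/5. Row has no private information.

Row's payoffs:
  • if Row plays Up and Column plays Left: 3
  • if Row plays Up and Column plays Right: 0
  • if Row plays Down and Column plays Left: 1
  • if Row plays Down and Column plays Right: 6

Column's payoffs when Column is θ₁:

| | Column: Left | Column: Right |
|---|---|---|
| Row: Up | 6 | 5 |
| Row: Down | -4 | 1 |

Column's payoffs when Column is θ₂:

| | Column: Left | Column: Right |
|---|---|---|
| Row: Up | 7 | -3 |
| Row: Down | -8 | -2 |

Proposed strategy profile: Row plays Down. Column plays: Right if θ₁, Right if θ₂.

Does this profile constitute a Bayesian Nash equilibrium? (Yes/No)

Row plays Down: E[Down] = 4/5·(6) + 1/5·(6) = 6; E[Up] = 0. Best-responding. ✓
Column (type θ₁), facing Down: Left gives -4, Right gives 1. Proposed Right is best. ✓
Column (type θ₂), facing Down: Left gives -8, Right gives -2. Proposed Right is best. ✓

Yes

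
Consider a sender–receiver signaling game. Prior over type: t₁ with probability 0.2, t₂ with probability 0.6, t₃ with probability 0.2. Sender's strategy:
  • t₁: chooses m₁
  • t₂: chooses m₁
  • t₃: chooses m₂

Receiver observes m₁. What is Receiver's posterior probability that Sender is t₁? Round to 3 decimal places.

0.250

P(m₁) = 0.2·1 + 0.6·1 + 0.2·0 = 0.8
P(t₁ | m₁) = (0.2·1) / 0.8 = 0.2 / 0.8 = 0.25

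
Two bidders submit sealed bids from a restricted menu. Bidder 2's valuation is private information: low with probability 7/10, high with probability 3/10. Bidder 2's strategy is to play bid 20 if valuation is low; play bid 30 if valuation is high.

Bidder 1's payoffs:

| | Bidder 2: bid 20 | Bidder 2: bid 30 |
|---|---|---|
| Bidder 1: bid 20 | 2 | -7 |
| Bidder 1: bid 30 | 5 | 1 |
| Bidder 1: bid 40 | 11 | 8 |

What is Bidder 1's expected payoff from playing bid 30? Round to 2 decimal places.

3.80

E[bid 30] = 7/10·5 + 3/10·1 = 7/2 + 3/10 = 19/5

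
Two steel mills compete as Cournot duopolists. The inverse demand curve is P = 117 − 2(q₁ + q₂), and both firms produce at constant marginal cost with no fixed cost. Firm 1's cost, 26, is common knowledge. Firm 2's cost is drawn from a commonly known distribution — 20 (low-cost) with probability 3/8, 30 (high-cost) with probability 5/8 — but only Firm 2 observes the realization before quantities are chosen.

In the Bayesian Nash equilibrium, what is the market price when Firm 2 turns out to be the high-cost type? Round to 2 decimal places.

Type-c best response for Firm 2: q₂(c) = (117 − c)/4 − q₁/2.
Firm 1 maximizes expected profit; its first-order condition is 117 − 4q₁ − 2E[q₂] − 26 = 0.
Substituting E[q₂] and solving: E[c₂] = 26.25, so q₁ = (117 − 2·26 + 26.25)/6 = 15.2083.
q₂(high-cost) = 14.1458, so P = 117 − 2·(15.2083 + 14.1458) = 58.2917.

58.29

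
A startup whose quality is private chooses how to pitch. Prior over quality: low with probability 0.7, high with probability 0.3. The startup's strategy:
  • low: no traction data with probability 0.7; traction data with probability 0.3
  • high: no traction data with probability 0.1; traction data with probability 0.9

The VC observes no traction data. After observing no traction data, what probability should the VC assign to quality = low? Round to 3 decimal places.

Apply Bayes' rule using the sender's strategy as the likelihood.
P(no traction data) = 0.7·0.7 + 0.3·0.1 = 0.52
P(low | no traction data) = (0.7·0.7) / 0.52 = 0.49 / 0.52 = 0.942308

0.942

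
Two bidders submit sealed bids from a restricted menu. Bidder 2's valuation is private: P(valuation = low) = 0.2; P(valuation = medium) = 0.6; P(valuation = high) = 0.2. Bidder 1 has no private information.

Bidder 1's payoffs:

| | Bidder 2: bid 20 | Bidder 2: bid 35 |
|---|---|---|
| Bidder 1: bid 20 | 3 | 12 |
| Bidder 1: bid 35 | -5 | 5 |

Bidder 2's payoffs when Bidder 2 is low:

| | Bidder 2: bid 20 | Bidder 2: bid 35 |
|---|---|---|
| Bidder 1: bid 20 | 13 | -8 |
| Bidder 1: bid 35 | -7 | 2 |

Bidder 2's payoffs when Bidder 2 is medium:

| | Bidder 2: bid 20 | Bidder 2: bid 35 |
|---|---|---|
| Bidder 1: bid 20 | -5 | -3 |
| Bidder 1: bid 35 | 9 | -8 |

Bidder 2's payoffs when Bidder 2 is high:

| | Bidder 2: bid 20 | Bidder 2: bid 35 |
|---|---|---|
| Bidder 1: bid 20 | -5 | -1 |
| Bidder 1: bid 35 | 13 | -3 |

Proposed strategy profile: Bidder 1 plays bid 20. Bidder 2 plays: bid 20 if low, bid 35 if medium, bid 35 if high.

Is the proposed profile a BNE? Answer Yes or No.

Bidder 1 plays bid 20: E[bid 20] = 0.2·(3) + 0.6·(12) + 0.2·(12) = 10.2; E[bid 35] = 3. Best-responding. ✓
Bidder 2 (valuation low), facing bid 20: bid 20 gives 13, bid 35 gives -8. Proposed bid 20 is best. ✓
Bidder 2 (valuation medium), facing bid 20: bid 20 gives -5, bid 35 gives -3. Proposed bid 35 is best. ✓
Bidder 2 (valuation high), facing bid 20: bid 20 gives -5, bid 35 gives -1. Proposed bid 35 is best. ✓

Yes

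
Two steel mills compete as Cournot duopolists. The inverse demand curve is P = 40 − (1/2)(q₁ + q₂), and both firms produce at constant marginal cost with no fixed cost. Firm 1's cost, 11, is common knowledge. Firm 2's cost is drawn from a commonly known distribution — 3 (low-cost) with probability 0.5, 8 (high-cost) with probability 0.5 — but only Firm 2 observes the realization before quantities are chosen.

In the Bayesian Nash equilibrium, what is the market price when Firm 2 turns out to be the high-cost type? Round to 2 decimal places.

Type-c best response for Firm 2: q₂(c) = (40 − c) − q₁/2.
Firm 1 maximizes expected profit; its first-order condition is 40 − q₁ − (1/2)E[q₂] − 11 = 0.
Substituting E[q₂] and solving: E[c₂] = 5.5, so q₁ = (40 − 2·11 + 5.5)/(3/2) = 15.6667.
q₂(high-cost) = 24.1667, so P = 40 − (1/2)·(15.6667 + 24.1667) = 20.0833.

20.08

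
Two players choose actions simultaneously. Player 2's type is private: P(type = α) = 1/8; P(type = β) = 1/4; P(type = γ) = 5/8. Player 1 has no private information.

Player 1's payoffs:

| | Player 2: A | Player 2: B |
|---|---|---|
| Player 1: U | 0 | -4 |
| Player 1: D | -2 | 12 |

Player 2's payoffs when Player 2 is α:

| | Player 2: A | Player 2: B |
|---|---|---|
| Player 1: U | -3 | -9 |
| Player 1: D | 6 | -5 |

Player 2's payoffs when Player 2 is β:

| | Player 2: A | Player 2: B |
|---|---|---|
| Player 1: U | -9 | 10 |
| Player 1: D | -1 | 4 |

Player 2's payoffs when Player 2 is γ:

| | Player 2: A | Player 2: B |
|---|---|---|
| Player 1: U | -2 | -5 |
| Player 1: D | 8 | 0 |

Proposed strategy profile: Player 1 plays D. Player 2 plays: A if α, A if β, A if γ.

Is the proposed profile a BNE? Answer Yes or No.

No

A profile is a BNE iff every type of every player is best-responding given beliefs about the other side.
Player 1 plays D: E[D] = 1/8·(-2) + 1/4·(-2) + 5/8·(-2) = -2; E[U] = 0. Not best-responding. ✗
Player 2 (type α), facing D: A gives 6, B gives -5. Proposed A is best. ✓
Player 2 (type β), facing D: A gives -1, B gives 4. Proposed A is not best — profitable deviation exists. ✗
Player 2 (type γ), facing D: A gives 8, B gives 0. Proposed A is best. ✓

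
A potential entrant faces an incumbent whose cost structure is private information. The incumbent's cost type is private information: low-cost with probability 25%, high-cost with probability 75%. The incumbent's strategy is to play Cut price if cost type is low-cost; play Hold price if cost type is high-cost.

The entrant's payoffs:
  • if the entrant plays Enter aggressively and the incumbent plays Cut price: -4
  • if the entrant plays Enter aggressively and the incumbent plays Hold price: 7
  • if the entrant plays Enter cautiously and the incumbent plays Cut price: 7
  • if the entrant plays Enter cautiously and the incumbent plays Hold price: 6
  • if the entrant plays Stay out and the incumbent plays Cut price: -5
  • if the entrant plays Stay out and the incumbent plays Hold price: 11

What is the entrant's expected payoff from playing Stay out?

7

E[Stay out] = 0.25·(-5) + 0.75·11 = (-1.25) + 8.25 = 7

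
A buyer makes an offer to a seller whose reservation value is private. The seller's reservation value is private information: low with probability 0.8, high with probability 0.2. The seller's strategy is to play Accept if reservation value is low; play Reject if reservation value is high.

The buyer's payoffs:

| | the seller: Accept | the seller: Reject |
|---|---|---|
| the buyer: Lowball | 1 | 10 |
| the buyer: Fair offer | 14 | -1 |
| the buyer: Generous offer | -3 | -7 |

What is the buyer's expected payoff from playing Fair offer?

11

Take the expectation over the seller's reservation value, weighting each type's action by its prior probability.
E[Fair offer] = 0.8·14 + 0.2·(-1) = 11.2 + (-0.2) = 11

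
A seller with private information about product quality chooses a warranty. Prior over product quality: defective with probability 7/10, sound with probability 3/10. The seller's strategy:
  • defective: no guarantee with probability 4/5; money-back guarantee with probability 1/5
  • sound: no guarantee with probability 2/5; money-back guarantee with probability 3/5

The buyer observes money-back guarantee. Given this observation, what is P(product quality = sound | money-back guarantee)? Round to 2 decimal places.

Apply Bayes' rule using the sender's strategy as the likelihood.
P(money-back guarantee) = (7/10)·(1/5) + (3/10)·(3/5) = 8/25
P(sound | money-back guarantee) = ((3/10)·(3/5)) / (8/25) = (9/50) / (8/25) = 9/16

0.56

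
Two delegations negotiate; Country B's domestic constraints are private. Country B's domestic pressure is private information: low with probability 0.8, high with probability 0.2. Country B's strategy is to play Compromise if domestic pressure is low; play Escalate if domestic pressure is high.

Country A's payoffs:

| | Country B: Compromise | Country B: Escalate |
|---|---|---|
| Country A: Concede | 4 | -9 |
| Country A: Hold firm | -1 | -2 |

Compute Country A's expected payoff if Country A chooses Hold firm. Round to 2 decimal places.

E[Hold firm] = 0.8·(-1) + 0.2·(-2) = (-0.8) + (-0.4) = -1.2

-1.20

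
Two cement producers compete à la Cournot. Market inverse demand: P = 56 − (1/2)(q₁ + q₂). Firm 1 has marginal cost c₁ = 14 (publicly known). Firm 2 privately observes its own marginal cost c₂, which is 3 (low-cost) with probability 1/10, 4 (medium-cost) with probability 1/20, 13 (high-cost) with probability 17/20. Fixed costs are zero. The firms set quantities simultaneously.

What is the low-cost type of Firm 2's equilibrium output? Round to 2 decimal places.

Firm 2 with cost c maximizes (56 − (1/2)(q₁+q₂) − c)·q₂, giving q₂(c) = (56 − c − (1/2)q₁).
E[c₂] = 1/10·3 + 1/20·4 + 17/20·13 = 11.55
Firm 1's FOC against E[q₂] yields q₁ = (56 − 2·14 + E[c₂])/(3/2) = (56 − 28 + 11.55)/(3/2) = 26.3667.
q₂(low-cost) = (56 − 3 − (1/2)·26.3667) = 39.8167.

39.82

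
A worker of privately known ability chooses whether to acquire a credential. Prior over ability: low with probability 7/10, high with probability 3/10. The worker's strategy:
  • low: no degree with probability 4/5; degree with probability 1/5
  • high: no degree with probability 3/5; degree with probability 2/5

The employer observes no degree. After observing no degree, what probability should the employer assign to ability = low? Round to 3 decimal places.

0.757

Apply Bayes' rule using the sender's strategy as the likelihood.
P(no degree) = (7/10)·(4/5) + (3/10)·(3/5) = 37/50
P(low | no degree) = ((7/10)·(4/5)) / (37/50) = (14/25) / (37/50) = 28/37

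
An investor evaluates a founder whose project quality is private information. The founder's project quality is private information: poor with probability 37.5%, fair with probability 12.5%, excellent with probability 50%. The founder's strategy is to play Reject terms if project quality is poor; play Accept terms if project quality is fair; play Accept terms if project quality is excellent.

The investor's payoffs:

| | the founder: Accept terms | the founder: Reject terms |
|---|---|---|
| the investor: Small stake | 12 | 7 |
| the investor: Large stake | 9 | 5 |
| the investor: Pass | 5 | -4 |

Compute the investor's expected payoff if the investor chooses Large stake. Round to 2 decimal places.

7.50

E[Large stake] = 0.375·5 + 0.125·9 + 0.5·9 = 1.875 + 1.125 + 4.5 = 7.5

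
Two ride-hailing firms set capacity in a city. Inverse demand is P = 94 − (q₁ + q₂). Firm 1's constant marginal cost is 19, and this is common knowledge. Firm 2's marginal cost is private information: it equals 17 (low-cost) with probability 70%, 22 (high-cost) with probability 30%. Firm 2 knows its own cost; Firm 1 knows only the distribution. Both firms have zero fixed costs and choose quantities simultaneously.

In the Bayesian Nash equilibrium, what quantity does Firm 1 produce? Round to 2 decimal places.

Firm 2 with cost c maximizes (94 − (q₁+q₂) − c)·q₂, giving q₂(c) = (94 − c − q₁)/2.
E[c₂] = 0.7·17 + 0.3·22 = 18.5
Firm 1's FOC against E[q₂] yields q₁ = (94 − 2·19 + E[c₂])/3 = (94 − 38 + 18.5)/3 = 24.8333.

24.83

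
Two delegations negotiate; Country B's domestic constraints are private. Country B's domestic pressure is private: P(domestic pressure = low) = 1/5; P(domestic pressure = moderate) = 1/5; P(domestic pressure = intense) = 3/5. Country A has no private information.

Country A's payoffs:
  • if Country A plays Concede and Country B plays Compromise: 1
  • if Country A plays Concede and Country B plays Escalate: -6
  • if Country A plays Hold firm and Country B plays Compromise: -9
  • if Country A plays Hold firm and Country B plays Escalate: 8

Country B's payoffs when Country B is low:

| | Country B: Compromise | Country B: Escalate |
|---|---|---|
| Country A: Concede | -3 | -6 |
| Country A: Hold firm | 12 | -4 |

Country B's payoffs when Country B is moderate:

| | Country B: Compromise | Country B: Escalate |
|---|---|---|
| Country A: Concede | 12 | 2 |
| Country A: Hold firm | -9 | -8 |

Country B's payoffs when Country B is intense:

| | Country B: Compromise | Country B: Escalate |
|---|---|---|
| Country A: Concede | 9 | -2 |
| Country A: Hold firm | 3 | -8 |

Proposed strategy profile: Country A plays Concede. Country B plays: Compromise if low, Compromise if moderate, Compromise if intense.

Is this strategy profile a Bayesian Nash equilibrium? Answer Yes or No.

Country A plays Concede: E[Concede] = 1/5·(1) + 1/5·(1) + 3/5·(1) = 1; E[Hold firm] = -9. Best-responding. ✓
Country B (domestic pressure low), facing Concede: Compromise gives -3, Escalate gives -6. Proposed Compromise is best. ✓
Country B (domestic pressure moderate), facing Concede: Compromise gives 12, Escalate gives 2. Proposed Compromise is best. ✓
Country B (domestic pressure intense), facing Concede: Compromise gives 9, Escalate gives -2. Proposed Compromise is best. ✓

Yes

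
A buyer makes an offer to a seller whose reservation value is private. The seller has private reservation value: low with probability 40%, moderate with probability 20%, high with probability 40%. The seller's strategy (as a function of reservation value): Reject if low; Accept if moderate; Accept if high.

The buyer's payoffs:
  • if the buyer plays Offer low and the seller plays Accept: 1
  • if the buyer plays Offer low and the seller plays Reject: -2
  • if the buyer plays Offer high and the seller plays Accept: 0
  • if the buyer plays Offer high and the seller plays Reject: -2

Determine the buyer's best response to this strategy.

Offer low

E[Offer low] = 0.4·(-2) + 0.2·(1) + 0.4·(1) = -0.2
E[Offer high] = 0.4·(-2) + 0.2·(0) + 0.4·(0) = -0.8
Best response: Offer low (-0.2 is the largest).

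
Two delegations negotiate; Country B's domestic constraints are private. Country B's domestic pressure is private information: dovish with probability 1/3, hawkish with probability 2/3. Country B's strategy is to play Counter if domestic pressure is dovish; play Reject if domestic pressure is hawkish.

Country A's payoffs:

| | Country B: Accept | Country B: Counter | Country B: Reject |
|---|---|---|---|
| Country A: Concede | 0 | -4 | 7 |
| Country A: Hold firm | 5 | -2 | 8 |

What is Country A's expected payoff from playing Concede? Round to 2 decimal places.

Take the expectation over Country B's domestic pressure, weighting each type's action by its prior probability.
E[Concede] = 1/3·(-4) + 2/3·7 = (-4/3) + 14/3 = 10/3

3.33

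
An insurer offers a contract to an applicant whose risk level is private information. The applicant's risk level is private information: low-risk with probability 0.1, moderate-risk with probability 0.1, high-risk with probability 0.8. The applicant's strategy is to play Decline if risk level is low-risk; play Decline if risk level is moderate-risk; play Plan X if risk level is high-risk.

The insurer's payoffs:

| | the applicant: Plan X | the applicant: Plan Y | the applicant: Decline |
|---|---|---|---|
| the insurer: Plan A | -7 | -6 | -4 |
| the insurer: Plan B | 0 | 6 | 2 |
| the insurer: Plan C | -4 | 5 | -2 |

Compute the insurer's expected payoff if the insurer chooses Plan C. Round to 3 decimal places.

-3.600

E[Plan C] = 0.1·(-2) + 0.1·(-2) + 0.8·(-4) = (-0.2) + (-0.2) + (-3.2) = -3.6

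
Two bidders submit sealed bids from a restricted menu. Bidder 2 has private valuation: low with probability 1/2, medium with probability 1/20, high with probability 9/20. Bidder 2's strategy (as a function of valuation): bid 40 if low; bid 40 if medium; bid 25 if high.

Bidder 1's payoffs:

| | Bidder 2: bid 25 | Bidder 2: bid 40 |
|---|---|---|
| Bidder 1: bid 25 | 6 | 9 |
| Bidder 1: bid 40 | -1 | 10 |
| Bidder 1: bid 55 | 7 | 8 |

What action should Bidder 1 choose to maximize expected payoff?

bid 25

Compute Bidder 1's expected payoff for each action, taking the expectation over Bidder 2's type.
E[bid 25] = 1/2·(9) + 1/20·(9) + 9/20·(6) = 153/20
E[bid 40] = 1/2·(10) + 1/20·(10) + 9/20·(-1) = 101/20
E[bid 55] = 1/2·(8) + 1/20·(8) + 9/20·(7) = 151/20
Best response: bid 25 (153/20 is the largest).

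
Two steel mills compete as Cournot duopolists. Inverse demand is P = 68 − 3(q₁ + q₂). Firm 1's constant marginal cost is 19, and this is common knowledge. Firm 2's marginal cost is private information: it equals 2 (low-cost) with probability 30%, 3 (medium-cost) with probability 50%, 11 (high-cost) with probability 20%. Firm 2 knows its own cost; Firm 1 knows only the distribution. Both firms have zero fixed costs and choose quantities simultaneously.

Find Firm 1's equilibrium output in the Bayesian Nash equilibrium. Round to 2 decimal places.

Each type of Firm 2 best-responds to q₁; Firm 1 best-responds to the expected q₂ over Firm 2's types.
Firm 2 with cost c maximizes (68 − 3(q₁+q₂) − c)·q₂, giving q₂(c) = (68 − c − 3q₁)/6.
E[c₂] = 0.3·2 + 0.5·3 + 0.2·11 = 4.3
Firm 1's FOC against E[q₂] yields q₁ = (68 − 2·19 + E[c₂])/9 = (68 − 38 + 4.3)/9 = 3.81111.

3.81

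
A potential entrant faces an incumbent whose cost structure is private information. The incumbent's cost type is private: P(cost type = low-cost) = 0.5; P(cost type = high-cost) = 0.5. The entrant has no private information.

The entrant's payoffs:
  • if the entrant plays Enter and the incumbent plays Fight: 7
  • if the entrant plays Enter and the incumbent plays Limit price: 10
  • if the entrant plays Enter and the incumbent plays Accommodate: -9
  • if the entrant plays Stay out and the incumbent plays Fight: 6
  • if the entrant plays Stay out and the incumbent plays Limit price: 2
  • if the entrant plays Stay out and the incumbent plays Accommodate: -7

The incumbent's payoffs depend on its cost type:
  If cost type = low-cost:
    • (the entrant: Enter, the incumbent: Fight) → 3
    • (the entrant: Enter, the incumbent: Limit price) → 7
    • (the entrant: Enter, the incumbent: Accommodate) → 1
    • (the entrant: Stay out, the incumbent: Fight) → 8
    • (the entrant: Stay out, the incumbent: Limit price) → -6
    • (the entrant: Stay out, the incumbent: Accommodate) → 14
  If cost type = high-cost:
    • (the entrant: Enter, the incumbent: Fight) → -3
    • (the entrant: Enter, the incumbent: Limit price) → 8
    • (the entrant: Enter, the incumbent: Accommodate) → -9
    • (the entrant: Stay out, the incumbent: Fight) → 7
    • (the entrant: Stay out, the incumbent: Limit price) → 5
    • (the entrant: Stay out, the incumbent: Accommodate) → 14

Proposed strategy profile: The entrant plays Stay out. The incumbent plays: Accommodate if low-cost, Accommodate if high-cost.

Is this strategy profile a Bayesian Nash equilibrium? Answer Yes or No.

Yes

The entrant plays Stay out: E[Stay out] = 0.5·(-7) + 0.5·(-7) = -7; E[Enter] = -9. Best-responding. ✓
The incumbent (cost type low-cost), facing Stay out: Fight gives 8, Limit price gives -6, Accommodate gives 14. Proposed Accommodate is best. ✓
The incumbent (cost type high-cost), facing Stay out: Fight gives 7, Limit price gives 5, Accommodate gives 14. Proposed Accommodate is best. ✓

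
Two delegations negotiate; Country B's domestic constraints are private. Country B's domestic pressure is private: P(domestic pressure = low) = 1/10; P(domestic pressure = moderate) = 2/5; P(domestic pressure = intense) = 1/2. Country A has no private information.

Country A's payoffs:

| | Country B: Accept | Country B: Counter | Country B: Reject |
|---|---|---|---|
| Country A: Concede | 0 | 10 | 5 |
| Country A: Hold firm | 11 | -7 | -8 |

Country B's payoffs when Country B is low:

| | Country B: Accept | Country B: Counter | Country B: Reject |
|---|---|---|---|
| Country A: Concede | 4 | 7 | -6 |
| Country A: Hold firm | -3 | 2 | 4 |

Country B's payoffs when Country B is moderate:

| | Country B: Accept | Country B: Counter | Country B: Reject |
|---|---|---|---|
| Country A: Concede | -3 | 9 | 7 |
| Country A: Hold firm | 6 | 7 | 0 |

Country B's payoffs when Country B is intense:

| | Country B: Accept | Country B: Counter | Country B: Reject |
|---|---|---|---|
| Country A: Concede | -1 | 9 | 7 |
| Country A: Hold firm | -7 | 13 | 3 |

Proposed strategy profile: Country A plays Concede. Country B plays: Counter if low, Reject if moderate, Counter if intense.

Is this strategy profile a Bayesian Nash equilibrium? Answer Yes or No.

No

A profile is a BNE iff every type of every player is best-responding given beliefs about the other side.
Country A plays Concede: E[Concede] = 1/10·(10) + 2/5·(5) + 1/2·(10) = 8; E[Hold firm] = -37/5. Best-responding. ✓
Country B (domestic pressure low), facing Concede: Accept gives 4, Counter gives 7, Reject gives -6. Proposed Counter is best. ✓
Country B (domestic pressure moderate), facing Concede: Accept gives -3, Counter gives 9, Reject gives 7. Proposed Reject is not best — profitable deviation exists. ✗
Country B (domestic pressure intense), facing Concede: Accept gives -1, Counter gives 9, Reject gives 7. Proposed Counter is best. ✓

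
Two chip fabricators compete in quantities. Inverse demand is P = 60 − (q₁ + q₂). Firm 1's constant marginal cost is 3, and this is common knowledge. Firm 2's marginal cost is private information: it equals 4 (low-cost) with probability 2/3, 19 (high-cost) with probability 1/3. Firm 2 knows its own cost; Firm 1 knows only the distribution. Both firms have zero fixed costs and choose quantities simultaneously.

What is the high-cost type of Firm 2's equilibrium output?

10

Each type of Firm 2 best-responds to q₁; Firm 1 best-responds to the expected q₂ over Firm 2's types.
Firm 2 with cost c maximizes (60 − (q₁+q₂) − c)·q₂, giving q₂(c) = (60 − c − q₁)/2.
E[c₂] = 2/3·4 + 1/3·19 = 9
Firm 1's FOC against E[q₂] yields q₁ = (60 − 2·3 + E[c₂])/3 = (60 − 6 + 9)/3 = 21.
q₂(high-cost) = (60 − 19 − 21)/2 = 10.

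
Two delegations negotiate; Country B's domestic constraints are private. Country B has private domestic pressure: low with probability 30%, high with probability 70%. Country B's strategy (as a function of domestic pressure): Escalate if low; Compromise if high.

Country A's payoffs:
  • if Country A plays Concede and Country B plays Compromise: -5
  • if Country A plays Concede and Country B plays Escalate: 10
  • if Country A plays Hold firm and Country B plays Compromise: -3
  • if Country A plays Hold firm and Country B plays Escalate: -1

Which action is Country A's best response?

Compute Country A's expected payoff for each action, taking the expectation over Country B's type.
E[Concede] = 0.3·(10) + 0.7·(-5) = -0.5
E[Hold firm] = 0.3·(-1) + 0.7·(-3) = -2.4
Best response: Concede (-0.5 is the largest).

Concede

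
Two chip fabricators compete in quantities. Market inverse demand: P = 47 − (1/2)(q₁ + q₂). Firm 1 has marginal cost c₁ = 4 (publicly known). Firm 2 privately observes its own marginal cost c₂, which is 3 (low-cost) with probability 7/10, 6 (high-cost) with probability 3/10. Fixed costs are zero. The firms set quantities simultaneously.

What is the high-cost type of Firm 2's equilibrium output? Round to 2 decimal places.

Type-c best response for Firm 2: q₂(c) = (47 − c) − q₁/2.
Firm 1 maximizes expected profit; its first-order condition is 47 − q₁ − (1/2)E[q₂] − 4 = 0.
Substituting E[q₂] and solving: E[c₂] = 3.9, so q₁ = (47 − 2·4 + 3.9)/(3/2) = 28.6.
q₂(high-cost) = (47 − 6 − (1/2)·28.6) = 26.7.

26.70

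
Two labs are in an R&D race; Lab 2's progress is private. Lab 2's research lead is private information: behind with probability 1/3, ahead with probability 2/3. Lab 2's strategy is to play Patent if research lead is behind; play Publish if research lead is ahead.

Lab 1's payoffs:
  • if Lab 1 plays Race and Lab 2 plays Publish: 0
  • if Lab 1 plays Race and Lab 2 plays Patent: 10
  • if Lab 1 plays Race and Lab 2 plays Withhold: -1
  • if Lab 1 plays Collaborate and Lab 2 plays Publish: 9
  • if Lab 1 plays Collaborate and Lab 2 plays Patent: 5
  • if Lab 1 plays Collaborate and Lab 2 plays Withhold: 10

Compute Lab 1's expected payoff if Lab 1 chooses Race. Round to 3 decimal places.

3.333

E[Race] = 1/3·10 + 2/3·0 = 10/3 + 0 = 10/3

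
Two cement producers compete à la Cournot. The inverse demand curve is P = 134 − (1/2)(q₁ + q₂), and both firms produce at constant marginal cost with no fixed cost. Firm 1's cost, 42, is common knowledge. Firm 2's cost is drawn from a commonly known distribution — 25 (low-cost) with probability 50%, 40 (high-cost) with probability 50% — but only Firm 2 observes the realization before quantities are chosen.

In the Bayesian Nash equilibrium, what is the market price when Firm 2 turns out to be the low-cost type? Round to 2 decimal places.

Firm 2 with cost c maximizes (134 − (1/2)(q₁+q₂) − c)·q₂, giving q₂(c) = (134 − c − (1/2)q₁).
E[c₂] = 0.5·25 + 0.5·40 = 32.5
Firm 1's FOC against E[q₂] yields q₁ = (134 − 2·42 + E[c₂])/(3/2) = (134 − 84 + 32.5)/(3/2) = 55.
q₂(low-cost) = 81.5, so P = 134 − (1/2)·(55 + 81.5) = 65.75.

65.75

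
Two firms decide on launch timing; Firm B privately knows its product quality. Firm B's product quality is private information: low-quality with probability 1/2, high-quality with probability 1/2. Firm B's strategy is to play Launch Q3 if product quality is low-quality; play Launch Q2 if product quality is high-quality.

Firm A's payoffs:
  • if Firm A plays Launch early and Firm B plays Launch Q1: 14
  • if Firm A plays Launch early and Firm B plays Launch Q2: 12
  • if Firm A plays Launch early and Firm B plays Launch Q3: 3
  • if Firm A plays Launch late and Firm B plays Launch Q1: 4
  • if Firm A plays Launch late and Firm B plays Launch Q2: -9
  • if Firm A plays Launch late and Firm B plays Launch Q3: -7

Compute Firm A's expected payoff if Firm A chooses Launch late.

E[Launch late] = 1/2·(-7) + 1/2·(-9) = (-7/2) + (-9/2) = -8

-8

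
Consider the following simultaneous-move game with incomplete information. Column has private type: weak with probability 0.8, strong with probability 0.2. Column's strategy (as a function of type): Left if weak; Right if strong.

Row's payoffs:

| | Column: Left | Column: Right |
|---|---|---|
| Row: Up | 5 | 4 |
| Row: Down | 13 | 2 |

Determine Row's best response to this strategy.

Compute Row's expected payoff for each action, taking the expectation over Column's type.
E[Up] = 0.8·(5) + 0.2·(4) = 4.8
E[Down] = 0.8·(13) + 0.2·(2) = 10.8
Best response: Down (10.8 is the largest).

Down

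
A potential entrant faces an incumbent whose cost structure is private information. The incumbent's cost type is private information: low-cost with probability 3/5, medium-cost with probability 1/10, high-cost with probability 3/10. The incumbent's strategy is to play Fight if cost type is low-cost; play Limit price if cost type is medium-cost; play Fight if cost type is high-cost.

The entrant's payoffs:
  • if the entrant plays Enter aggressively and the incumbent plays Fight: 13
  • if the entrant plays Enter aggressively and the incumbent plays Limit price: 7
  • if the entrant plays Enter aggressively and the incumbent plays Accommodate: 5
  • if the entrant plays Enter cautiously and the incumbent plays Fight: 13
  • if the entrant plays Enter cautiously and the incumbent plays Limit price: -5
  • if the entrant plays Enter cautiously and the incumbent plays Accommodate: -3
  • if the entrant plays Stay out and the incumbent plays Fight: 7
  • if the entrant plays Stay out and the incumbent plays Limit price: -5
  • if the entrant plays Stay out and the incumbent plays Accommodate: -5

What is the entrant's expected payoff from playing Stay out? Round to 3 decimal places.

5.800

E[Stay out] = 3/5·7 + 1/10·(-5) + 3/10·7 = 21/5 + (-1/2) + 21/10 = 29/5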